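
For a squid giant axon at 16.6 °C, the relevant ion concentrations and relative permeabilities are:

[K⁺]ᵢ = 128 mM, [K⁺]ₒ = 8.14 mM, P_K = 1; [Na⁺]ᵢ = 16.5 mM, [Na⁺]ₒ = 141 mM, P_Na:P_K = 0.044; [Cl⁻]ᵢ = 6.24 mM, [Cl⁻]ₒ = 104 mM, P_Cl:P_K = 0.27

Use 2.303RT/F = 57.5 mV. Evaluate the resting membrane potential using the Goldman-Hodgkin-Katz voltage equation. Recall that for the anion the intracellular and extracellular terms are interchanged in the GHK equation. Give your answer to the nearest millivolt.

-57 mV

Vm = 57.5 · log₁₀[(Σ P·[cation]ₒ + Σ P·[anion]ᵢ) / (Σ P·[cation]ᵢ + Σ P·[anion]ₒ)]
Numerator = 1×8.14 + 0.044×141 + 0.27×6.24 = 16.03
Denominator = 1×128 + 0.044×16.5 + 0.27×104 = 156.8
Vm = 57.5 · log₁₀(0.10222) = 57.5 × (-0.9905) = -56.95 mV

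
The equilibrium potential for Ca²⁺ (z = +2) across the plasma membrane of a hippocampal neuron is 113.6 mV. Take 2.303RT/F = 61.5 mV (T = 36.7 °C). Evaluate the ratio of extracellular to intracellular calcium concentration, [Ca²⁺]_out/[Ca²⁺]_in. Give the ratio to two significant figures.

log₁₀([out]/[in]) = E·z/(61.5) = 113.6 × 2 / 61.5 = 3.6943
[out]/[in] = 10^(3.6943) = 4947

4900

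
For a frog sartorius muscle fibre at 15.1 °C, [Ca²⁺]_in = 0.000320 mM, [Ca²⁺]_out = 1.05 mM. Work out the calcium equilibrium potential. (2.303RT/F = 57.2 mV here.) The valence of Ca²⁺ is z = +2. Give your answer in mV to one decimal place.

100.6 mV

E = (57.2/z) · log₁₀([Ca²⁺]_out/[Ca²⁺]_in) with z = +2.
= (57.2/2) · log₁₀(1.05/0.000320) = 28.60 · log₁₀(3281)
= 28.60 · (3.5160) = 100.56 mV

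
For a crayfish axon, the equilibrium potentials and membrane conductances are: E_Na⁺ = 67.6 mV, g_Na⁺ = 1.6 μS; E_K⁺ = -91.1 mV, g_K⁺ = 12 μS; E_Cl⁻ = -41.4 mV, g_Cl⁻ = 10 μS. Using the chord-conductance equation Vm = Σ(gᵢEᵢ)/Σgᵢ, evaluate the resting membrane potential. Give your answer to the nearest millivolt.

-59 mV

Σ gᵢEᵢ = 1.6·(67.6) + 12·(-91.1) + 10·(-41.4) = -1399.04
Σ gᵢ = 1.6 + 12 + 10 = 23.6
Vm = -1399.04 / 23.6 = -59.28 mV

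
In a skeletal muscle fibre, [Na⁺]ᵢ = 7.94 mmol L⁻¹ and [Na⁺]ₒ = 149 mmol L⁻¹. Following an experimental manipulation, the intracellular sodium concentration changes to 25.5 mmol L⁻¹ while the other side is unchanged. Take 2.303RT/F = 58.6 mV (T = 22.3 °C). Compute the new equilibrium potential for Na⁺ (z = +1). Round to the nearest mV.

After the shift: [Na⁺]_out = 149, [Na⁺]_in = 25.5 mmol L⁻¹.
E_new = (58.6/1)·log₁₀(149/25.5) = 58.60 · (0.7666) = 44.93 mV

45 mV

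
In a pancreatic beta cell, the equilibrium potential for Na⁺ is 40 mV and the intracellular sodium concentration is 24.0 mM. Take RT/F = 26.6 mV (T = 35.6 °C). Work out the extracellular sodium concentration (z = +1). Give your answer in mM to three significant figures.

Nernst: E = (26.6/1) · ln([out]/[in]), so ln([out]/[in]) = 40.0 × 1 / 26.6 = 1.5038.
[out]/[in] = e^(1.5038) = 4.499.
[out] = 4.499 × 24.0 = 108 mM.

108 mM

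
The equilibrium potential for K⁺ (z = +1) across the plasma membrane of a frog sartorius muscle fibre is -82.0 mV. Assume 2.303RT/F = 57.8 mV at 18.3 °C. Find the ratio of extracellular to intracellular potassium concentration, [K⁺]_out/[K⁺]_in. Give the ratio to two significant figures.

log₁₀([out]/[in]) = E·z/(57.8) = -82.0 × 1 / 57.8 = -1.4187
[out]/[in] = 10^(-1.4187) = 0.03813

0.038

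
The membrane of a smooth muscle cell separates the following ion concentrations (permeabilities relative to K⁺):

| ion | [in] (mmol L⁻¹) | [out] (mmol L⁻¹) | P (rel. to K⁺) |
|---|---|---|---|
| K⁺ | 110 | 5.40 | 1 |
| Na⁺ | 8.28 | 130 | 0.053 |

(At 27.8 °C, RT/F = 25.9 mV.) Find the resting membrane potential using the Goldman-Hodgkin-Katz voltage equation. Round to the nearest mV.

Vm = 25.9 · ln[(Σ P·[cation]ₒ + Σ P·[anion]ᵢ) / (Σ P·[cation]ᵢ + Σ P·[anion]ₒ)]
Numerator = 1×5.40 + 0.053×130 = 12.29
Denominator = 1×110 + 0.053×8.28 = 110.4
Vm = 25.9 · ln(0.11128) = 25.9 × (-2.1957) = -56.87 mV

-57 mV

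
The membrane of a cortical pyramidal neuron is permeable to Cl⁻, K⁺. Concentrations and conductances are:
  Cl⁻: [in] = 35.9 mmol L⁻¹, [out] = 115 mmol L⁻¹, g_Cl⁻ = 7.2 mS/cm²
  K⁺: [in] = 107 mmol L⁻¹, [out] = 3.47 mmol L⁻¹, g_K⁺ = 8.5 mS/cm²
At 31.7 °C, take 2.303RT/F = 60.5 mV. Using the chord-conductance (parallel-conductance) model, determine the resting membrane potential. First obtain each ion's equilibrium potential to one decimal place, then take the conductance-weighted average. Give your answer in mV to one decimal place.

-62.8 mV

E_Cl⁻ = (60.5/-1)·log₁₀(115/35.9) = -30.6 mV
E_K⁺ = (60.5/1)·log₁₀(3.47/107) = -90.1 mV
Vm = (Σ gᵢEᵢ)/(Σ gᵢ) = (7.2·-30.6 + 8.5·-90.1) / (7.2 + 8.5)
= -986.17 / 15.7 = -62.81 mV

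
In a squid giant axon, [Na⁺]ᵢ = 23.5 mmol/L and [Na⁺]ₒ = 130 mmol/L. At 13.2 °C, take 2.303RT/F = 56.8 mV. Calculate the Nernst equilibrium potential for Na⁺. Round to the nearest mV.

42 mV

E = (56.8/z) · log₁₀([Na⁺]_out/[Na⁺]_in) with z = +1.
= (56.8/1) · log₁₀(130/23.5) = 56.80 · log₁₀(5.532)
= 56.80 · (0.7429) = 42.20 mV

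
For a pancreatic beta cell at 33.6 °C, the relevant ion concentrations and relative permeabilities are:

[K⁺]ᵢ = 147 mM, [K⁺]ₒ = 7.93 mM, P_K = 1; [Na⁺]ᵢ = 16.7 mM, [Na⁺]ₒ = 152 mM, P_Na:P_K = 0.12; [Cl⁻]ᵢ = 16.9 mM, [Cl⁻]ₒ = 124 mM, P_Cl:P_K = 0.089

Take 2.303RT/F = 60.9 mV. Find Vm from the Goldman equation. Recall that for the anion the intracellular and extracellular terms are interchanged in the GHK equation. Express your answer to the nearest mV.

-46 mV

Vm = 60.9 · log₁₀[(Σ P·[cation]ₒ + Σ P·[anion]ᵢ) / (Σ P·[cation]ᵢ + Σ P·[anion]ₒ)]
Numerator = 1×7.93 + 0.12×152 + 0.089×16.9 = 27.67
Denominator = 1×147 + 0.12×16.7 + 0.089×124 = 160
Vm = 60.9 · log₁₀(0.17292) = 60.9 × (-0.7622) = -46.42 mV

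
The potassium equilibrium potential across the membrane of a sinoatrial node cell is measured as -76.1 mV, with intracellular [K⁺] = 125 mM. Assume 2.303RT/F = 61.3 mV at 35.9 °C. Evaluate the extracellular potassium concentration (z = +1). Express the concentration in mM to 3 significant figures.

Nernst: E = (61.3/1) · log₁₀([out]/[in]), so log₁₀([out]/[in]) = -76.1 × 1 / 61.3 = -1.2414.
[out]/[in] = 10^(-1.2414) = 0.05735.
[out] = 0.05735 × 125 = 7.169 mM.

7.17 mM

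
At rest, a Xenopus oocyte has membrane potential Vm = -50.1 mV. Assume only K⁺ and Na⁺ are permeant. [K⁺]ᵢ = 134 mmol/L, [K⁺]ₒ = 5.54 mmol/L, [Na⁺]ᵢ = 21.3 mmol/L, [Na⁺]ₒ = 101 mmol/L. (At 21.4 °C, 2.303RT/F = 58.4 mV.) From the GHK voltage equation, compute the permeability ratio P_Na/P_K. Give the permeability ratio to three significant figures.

0.133

Let α = P_Na/P_K. GHK: Vm = 58.4·log₁₀[(Kₒ + α·Naₒ)/(Kᵢ + α·Naᵢ)].
10^(Vm/58.4) = 10^(-50.1/58.4) = 0.13871
So 0.13871·(Kᵢ + α·Naᵢ) = Kₒ + α·Naₒ → α = (0.13871·134.0 − 5.54) / (101.0 − 0.13871·21.3)
α = (18.59 − 5.54) / (101.0 − 2.955) = 13.05/98.05 = 0.1331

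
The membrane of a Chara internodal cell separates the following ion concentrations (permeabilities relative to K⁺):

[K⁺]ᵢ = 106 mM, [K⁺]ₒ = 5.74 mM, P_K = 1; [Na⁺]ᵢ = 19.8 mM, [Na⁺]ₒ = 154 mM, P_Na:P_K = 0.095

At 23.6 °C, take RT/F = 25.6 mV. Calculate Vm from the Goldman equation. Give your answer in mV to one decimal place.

Vm = 25.6 · ln[(Σ P·[cation]ₒ + Σ P·[anion]ᵢ) / (Σ P·[cation]ᵢ + Σ P·[anion]ₒ)]
Numerator = 1×5.74 + 0.095×154 = 20.37
Denominator = 1×106 + 0.095×19.8 = 107.9
Vm = 25.6 · ln(0.18882) = 25.6 × (-1.6670) = -42.67 mV

-42.7 mV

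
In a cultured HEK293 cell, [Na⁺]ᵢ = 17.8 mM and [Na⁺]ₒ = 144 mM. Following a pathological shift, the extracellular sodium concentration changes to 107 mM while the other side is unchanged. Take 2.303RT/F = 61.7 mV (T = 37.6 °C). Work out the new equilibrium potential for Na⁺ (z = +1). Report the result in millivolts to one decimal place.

After the shift: [Na⁺]_out = 107, [Na⁺]_in = 17.8 mM.
E_new = (61.7/1)·log₁₀(107/17.8) = 61.70 · (0.7790) = 48.06 mV

48.1 mV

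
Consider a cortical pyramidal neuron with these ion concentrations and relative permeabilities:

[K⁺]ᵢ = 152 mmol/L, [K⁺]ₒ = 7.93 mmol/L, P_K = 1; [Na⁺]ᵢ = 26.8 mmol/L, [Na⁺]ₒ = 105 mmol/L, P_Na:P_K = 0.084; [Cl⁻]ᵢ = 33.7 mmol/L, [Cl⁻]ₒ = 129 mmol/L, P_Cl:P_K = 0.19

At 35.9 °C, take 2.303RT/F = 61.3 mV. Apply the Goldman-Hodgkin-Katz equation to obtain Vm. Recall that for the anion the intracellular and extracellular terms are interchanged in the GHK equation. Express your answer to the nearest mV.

-54 mV

Vm = 61.3 · log₁₀[(Σ P·[cation]ₒ + Σ P·[anion]ᵢ) / (Σ P·[cation]ᵢ + Σ P·[anion]ₒ)]
Numerator = 1×7.93 + 0.084×105 + 0.19×33.7 = 23.15
Denominator = 1×152 + 0.084×26.8 + 0.19×129 = 178.8
Vm = 61.3 · log₁₀(0.12952) = 61.3 × (-0.8877) = -54.41 mV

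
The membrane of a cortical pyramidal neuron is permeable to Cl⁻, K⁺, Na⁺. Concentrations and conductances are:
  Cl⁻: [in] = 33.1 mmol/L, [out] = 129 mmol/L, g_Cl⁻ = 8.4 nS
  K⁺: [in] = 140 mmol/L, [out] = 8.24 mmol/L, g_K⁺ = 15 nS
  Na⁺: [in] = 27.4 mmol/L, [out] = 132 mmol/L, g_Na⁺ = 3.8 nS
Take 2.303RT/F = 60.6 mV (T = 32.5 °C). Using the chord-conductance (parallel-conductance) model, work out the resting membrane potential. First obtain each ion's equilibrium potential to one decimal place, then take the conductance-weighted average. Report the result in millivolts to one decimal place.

E_Cl⁻ = (60.6/-1)·log₁₀(129/33.1) = -35.8 mV
E_K⁺ = (60.6/1)·log₁₀(8.24/140) = -74.6 mV
E_Na⁺ = (60.6/1)·log₁₀(132/27.4) = 41.4 mV
Vm = (Σ gᵢEᵢ)/(Σ gᵢ) = (8.4·-35.8 + 15·-74.6 + 3.8·41.4) / (8.4 + 15 + 3.8)
= -1262.40 / 27.2 = -46.41 mV

-46.4 mV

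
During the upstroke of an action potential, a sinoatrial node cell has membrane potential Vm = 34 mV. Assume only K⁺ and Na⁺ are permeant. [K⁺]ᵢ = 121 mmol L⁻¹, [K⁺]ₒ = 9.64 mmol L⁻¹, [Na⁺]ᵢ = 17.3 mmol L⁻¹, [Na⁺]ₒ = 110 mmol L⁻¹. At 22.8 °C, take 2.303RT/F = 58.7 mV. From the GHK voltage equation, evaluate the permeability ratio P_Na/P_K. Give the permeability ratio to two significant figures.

Let α = P_Na/P_K. GHK: Vm = 58.7·log₁₀[(Kₒ + α·Naₒ)/(Kᵢ + α·Naᵢ)].
10^(Vm/58.7) = 10^(34.0/58.7) = 3.795
So 3.795·(Kᵢ + α·Naᵢ) = Kₒ + α·Naₒ → α = (3.795·121.0 − 9.64) / (110.0 − 3.795·17.3)
α = (459.2 − 9.64) / (110.0 − 65.65) = 449.6/44.35 = 10.14

10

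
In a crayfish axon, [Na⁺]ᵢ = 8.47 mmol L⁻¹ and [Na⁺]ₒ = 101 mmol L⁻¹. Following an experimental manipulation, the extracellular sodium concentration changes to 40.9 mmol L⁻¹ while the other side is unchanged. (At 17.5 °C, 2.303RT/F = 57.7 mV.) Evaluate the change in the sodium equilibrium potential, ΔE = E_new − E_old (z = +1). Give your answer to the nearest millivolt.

-23 mV

E_old = (57.7/1)·log₁₀(101/8.47) = 62.11 mV
E_new = (57.7/1)·log₁₀(40.9/8.47) = 39.46 mV
ΔE = 39.46 − (62.11) = -22.65 mV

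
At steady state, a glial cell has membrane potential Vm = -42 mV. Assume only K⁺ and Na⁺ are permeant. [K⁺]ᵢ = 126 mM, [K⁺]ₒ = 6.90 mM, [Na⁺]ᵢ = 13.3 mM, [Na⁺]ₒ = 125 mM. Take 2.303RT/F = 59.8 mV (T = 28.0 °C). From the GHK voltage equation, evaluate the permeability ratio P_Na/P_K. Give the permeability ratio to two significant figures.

Let α = P_Na/P_K. GHK: Vm = 59.8·log₁₀[(Kₒ + α·Naₒ)/(Kᵢ + α·Naᵢ)].
10^(Vm/59.8) = 10^(-42.0/59.8) = 0.19845
So 0.19845·(Kᵢ + α·Naᵢ) = Kₒ + α·Naₒ → α = (0.19845·126.0 − 6.9) / (125.0 − 0.19845·13.3)
α = (25.01 − 6.9) / (125.0 − 2.639) = 18.11/122.4 = 0.148

0.15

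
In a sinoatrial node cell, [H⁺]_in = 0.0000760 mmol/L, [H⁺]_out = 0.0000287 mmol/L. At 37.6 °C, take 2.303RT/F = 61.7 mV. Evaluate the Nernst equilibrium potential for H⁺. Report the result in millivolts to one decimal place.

E = (61.7/z) · log₁₀([H⁺]_out/[H⁺]_in) with z = +1.
= (61.7/1) · log₁₀(0.0000287/0.0000760) = 61.70 · log₁₀(0.3776)
= 61.70 · (-0.4229) = -26.09 mV

-26.1 mV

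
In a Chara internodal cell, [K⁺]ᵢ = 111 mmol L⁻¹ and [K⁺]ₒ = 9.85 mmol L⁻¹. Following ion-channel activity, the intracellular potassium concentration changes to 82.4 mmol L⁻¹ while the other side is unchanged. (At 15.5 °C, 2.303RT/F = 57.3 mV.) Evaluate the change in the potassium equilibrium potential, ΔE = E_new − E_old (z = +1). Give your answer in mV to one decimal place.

E_old = (57.3/1)·log₁₀(9.85/111) = -60.27 mV
E_new = (57.3/1)·log₁₀(9.85/82.4) = -52.86 mV
ΔE = -52.86 − (-60.27) = 7.41 mV

7.4 mV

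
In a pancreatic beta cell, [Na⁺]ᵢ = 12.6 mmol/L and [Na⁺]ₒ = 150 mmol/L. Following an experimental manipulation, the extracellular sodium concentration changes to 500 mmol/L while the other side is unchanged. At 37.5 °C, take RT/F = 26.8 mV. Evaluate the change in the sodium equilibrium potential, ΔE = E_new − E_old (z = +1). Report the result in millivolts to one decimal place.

32.3 mV

E_old = (26.8/1)·ln(150/12.6) = 66.38 mV
E_new = (26.8/1)·ln(500/12.6) = 98.65 mV
ΔE = 98.65 − (66.38) = 32.27 mV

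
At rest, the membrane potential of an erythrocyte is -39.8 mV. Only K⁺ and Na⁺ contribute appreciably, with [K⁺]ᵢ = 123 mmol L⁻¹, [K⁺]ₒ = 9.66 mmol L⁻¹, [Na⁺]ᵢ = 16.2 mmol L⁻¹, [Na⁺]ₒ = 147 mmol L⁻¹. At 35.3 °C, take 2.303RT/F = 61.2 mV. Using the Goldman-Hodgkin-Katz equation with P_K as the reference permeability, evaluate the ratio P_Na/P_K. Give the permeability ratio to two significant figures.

0.12

Let α = P_Na/P_K. GHK: Vm = 61.2·log₁₀[(Kₒ + α·Naₒ)/(Kᵢ + α·Naᵢ)].
10^(Vm/61.2) = 10^(-39.8/61.2) = 0.2237
So 0.2237·(Kᵢ + α·Naᵢ) = Kₒ + α·Naₒ → α = (0.2237·123.0 − 9.66) / (147.0 − 0.2237·16.2)
α = (27.52 − 9.66) / (147.0 − 3.624) = 17.86/143.4 = 0.1245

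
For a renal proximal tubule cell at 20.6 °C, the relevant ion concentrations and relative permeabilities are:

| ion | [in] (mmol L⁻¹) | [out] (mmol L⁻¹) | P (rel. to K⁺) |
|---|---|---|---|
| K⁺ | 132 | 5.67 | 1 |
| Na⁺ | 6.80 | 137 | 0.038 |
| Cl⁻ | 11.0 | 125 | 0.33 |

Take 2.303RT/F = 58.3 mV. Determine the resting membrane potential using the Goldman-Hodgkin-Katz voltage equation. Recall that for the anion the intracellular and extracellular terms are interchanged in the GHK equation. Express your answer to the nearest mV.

-63 mV

Vm = 58.3 · log₁₀[(Σ P·[cation]ₒ + Σ P·[anion]ᵢ) / (Σ P·[cation]ᵢ + Σ P·[anion]ₒ)]
Numerator = 1×5.67 + 0.038×137 + 0.33×11.0 = 14.51
Denominator = 1×132 + 0.038×6.80 + 0.33×125 = 173.5
Vm = 58.3 · log₁₀(0.083604) = 58.3 × (-1.0778) = -62.83 mV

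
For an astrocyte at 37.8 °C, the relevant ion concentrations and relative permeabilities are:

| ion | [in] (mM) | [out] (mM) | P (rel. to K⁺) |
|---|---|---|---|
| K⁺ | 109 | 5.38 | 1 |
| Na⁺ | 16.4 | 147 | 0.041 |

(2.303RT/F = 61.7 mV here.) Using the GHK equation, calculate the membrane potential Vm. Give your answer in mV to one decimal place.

Vm = 61.7 · log₁₀[(Σ P·[cation]ₒ + Σ P·[anion]ᵢ) / (Σ P·[cation]ᵢ + Σ P·[anion]ₒ)]
Numerator = 1×5.38 + 0.041×147 = 11.41
Denominator = 1×109 + 0.041×16.4 = 109.7
Vm = 61.7 · log₁₀(0.10401) = 61.7 × (-0.9829) = -60.65 mV

-60.6 mV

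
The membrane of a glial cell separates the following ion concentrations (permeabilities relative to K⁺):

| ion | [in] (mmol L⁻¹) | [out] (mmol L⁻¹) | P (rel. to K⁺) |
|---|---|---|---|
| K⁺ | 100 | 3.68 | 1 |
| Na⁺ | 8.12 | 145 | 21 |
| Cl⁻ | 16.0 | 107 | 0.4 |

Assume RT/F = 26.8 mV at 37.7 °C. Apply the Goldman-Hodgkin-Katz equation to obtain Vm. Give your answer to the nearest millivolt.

61 mV

Vm = 26.8 · ln[(Σ P·[cation]ₒ + Σ P·[anion]ᵢ) / (Σ P·[cation]ᵢ + Σ P·[anion]ₒ)]
Numerator = 1×3.68 + 21×145 + 0.4×16.0 = 3055
Denominator = 1×100 + 21×8.12 + 0.4×107 = 313.3
Vm = 26.8 · ln(9.7507) = 26.8 × (2.2773) = 61.03 mV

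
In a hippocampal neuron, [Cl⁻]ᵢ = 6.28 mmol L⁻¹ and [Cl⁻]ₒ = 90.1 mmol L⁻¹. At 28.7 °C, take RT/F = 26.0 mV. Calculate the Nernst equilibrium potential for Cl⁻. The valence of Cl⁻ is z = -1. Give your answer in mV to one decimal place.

E = (26.0/z) · ln([Cl⁻]_out/[Cl⁻]_in) with z = -1.
For an anion, dividing by z = -1 reverses the sign.
= (26.0/-1) · ln(90.1/6.28) = -26.00 · ln(14.35)
= -26.00 · (2.6636) = -69.25 mV

-69.3 mV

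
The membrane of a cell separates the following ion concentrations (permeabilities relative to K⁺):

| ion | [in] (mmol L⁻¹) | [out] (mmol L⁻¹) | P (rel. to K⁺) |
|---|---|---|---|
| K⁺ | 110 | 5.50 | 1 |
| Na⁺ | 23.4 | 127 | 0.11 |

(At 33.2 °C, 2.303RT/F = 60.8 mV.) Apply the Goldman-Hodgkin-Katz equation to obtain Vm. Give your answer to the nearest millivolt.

Vm = 60.8 · log₁₀[(Σ P·[cation]ₒ + Σ P·[anion]ᵢ) / (Σ P·[cation]ᵢ + Σ P·[anion]ₒ)]
Numerator = 1×5.50 + 0.11×127 = 19.47
Denominator = 1×110 + 0.11×23.4 = 112.6
Vm = 60.8 · log₁₀(0.17295) = 60.8 × (-0.7621) = -46.33 mV

-46 mV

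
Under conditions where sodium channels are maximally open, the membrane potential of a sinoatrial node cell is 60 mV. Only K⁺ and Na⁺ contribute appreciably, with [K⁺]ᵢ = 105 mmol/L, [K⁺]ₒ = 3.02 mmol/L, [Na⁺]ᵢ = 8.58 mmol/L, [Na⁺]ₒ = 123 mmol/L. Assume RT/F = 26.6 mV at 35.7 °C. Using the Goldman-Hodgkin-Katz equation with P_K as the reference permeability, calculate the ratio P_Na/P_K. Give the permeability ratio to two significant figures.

Let α = P_Na/P_K. GHK: Vm = 26.6·ln[(Kₒ + α·Naₒ)/(Kᵢ + α·Naᵢ)].
e^(Vm/26.6) = e^(60.0/26.6) = 9.5414
So 9.5414·(Kᵢ + α·Naᵢ) = Kₒ + α·Naₒ → α = (9.5414·105.0 − 3.02) / (123.0 − 9.5414·8.58)
α = (1002 − 3.02) / (123.0 − 81.87) = 998.8/41.13 = 24.28

24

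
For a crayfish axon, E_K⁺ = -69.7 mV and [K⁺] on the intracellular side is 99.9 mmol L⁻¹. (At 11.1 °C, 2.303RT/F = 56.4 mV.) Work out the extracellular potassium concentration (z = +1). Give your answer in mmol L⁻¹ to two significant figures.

Nernst: E = (56.4/1) · log₁₀([out]/[in]), so log₁₀([out]/[in]) = -69.7 × 1 / 56.4 = -1.2358.
[out]/[in] = 10^(-1.2358) = 0.0581.
[out] = 0.0581 × 99.9 = 5.804 mmol L⁻¹.

5.8 mmol L⁻¹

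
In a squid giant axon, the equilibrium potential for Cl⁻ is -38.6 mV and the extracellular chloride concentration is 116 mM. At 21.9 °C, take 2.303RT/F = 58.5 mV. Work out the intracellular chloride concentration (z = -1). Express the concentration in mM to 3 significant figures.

Nernst: E = (58.5/-1) · log₁₀([out]/[in]), so log₁₀([out]/[in]) = -38.6 × -1 / 58.5 = 0.6598.
[out]/[in] = 10^(0.6598) = 4.569.
[in] = 116 / 4.569 = 25.39 mM.

25.4 mM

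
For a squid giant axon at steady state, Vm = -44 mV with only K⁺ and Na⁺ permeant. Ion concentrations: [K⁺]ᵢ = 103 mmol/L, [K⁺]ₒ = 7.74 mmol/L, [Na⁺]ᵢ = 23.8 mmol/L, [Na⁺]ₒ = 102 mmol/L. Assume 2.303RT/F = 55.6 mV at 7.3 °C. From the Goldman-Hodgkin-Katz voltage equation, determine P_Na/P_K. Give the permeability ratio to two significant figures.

0.091

Let α = P_Na/P_K. GHK: Vm = 55.6·log₁₀[(Kₒ + α·Naₒ)/(Kᵢ + α·Naᵢ)].
10^(Vm/55.6) = 10^(-44.0/55.6) = 0.16167
So 0.16167·(Kᵢ + α·Naᵢ) = Kₒ + α·Naₒ → α = (0.16167·103.0 − 7.74) / (102.0 − 0.16167·23.8)
α = (16.65 − 7.74) / (102.0 − 3.848) = 8.912/98.15 = 0.0908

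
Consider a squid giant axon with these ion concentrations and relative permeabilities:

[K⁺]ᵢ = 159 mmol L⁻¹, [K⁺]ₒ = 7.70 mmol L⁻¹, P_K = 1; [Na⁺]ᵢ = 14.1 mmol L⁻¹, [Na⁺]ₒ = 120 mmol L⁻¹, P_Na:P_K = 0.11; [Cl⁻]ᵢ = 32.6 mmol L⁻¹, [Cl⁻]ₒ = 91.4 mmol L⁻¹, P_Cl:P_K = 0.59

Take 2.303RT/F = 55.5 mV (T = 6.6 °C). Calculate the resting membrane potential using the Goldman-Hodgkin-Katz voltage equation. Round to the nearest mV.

Vm = 55.5 · log₁₀[(Σ P·[cation]ₒ + Σ P·[anion]ᵢ) / (Σ P·[cation]ᵢ + Σ P·[anion]ₒ)]
Numerator = 1×7.70 + 0.11×120 + 0.59×32.6 = 40.13
Denominator = 1×159 + 0.11×14.1 + 0.59×91.4 = 214.5
Vm = 55.5 · log₁₀(0.18712) = 55.5 × (-0.7279) = -40.40 mV

-40 mV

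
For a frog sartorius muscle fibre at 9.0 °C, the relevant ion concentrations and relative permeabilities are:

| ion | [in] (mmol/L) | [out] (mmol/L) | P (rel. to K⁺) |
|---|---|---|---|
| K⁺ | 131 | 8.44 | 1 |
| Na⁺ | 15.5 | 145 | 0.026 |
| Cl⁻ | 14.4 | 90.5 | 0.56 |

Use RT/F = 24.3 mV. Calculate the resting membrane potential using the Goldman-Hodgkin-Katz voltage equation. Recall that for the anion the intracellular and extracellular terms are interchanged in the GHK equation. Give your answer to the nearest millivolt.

-53 mV

Vm = 24.3 · ln[(Σ P·[cation]ₒ + Σ P·[anion]ᵢ) / (Σ P·[cation]ᵢ + Σ P·[anion]ₒ)]
Numerator = 1×8.44 + 0.026×145 + 0.56×14.4 = 20.27
Denominator = 1×131 + 0.026×15.5 + 0.56×90.5 = 182.1
Vm = 24.3 · ln(0.11134) = 24.3 × (-2.1951) = -53.34 mV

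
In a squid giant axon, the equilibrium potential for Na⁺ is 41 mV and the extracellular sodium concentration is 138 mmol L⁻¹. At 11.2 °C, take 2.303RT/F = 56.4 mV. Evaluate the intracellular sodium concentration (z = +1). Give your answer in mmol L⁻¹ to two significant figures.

Nernst: E = (56.4/1) · log₁₀([out]/[in]), so log₁₀([out]/[in]) = 41.0 × 1 / 56.4 = 0.7270.
[out]/[in] = 10^(0.7270) = 5.333.
[in] = 138 / 5.333 = 25.88 mmol L⁻¹.

26 mmol L⁻¹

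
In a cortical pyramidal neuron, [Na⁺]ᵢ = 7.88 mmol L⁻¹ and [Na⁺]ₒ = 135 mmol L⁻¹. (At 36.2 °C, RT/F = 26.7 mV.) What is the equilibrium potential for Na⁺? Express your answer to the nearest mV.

E = (26.7/z) · ln([Na⁺]_out/[Na⁺]_in) with z = +1.
= (26.7/1) · ln(135/7.88) = 26.70 · ln(17.13)
= 26.70 · (2.8409) = 75.85 mV

76 mV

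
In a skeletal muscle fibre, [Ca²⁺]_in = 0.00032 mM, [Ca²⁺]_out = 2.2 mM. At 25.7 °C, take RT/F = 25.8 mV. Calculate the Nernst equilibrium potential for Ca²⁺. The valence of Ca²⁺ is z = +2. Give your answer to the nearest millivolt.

E = (25.8/z) · ln([Ca²⁺]_out/[Ca²⁺]_in) with z = +2.
= (25.8/2) · ln(2.2/0.00032) = 12.90 · ln(6875)
= 12.90 · (8.8356) = 113.98 mV

114 mV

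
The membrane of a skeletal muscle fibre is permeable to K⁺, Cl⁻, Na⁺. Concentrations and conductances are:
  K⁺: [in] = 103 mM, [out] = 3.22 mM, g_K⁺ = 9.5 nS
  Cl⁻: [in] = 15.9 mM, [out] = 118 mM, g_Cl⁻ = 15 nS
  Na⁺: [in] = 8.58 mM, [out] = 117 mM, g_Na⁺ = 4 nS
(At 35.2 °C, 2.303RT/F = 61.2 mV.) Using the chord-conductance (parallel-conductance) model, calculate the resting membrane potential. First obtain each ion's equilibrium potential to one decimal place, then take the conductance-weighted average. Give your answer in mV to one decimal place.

-49.0 mV

E_K⁺ = (61.2/1)·log₁₀(3.22/103) = -92.1 mV
E_Cl⁻ = (61.2/-1)·log₁₀(118/15.9) = -53.3 mV
E_Na⁺ = (61.2/1)·log₁₀(117/8.58) = 69.4 mV
Vm = (Σ gᵢEᵢ)/(Σ gᵢ) = (9.5·-92.1 + 15·-53.3 + 4·69.4) / (9.5 + 15 + 4)
= -1396.85 / 28.5 = -49.01 mV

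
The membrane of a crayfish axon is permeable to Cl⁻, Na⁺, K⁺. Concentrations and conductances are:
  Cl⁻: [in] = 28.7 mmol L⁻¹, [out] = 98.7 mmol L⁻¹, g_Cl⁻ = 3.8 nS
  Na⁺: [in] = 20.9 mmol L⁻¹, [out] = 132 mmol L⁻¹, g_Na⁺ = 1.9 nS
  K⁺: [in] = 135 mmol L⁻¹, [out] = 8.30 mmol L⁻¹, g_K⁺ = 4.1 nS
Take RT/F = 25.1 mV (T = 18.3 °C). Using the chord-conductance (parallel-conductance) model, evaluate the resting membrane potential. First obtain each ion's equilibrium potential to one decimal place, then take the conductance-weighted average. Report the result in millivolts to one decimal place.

-32.3 mV

E_Cl⁻ = (25.1/-1)·ln(98.7/28.7) = -31.0 mV
E_Na⁺ = (25.1/1)·ln(132/20.9) = 46.3 mV
E_K⁺ = (25.1/1)·ln(8.30/135) = -70.0 mV
Vm = (Σ gᵢEᵢ)/(Σ gᵢ) = (3.8·-31.0 + 1.9·46.3 + 4.1·-70.0) / (3.8 + 1.9 + 4.1)
= -316.83 / 9.8 = -32.33 mV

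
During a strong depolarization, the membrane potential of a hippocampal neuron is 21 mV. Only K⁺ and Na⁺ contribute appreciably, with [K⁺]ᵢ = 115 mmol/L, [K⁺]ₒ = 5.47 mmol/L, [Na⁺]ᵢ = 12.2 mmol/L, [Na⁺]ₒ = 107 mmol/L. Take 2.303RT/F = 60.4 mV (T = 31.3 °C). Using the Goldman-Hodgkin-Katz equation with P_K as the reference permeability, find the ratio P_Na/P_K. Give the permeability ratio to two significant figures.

Let α = P_Na/P_K. GHK: Vm = 60.4·log₁₀[(Kₒ + α·Naₒ)/(Kᵢ + α·Naᵢ)].
10^(Vm/60.4) = 10^(21.0/60.4) = 2.2268
So 2.2268·(Kᵢ + α·Naᵢ) = Kₒ + α·Naₒ → α = (2.2268·115.0 − 5.47) / (107.0 − 2.2268·12.2)
α = (256.1 − 5.47) / (107.0 − 27.17) = 250.6/79.83 = 3.139

3.1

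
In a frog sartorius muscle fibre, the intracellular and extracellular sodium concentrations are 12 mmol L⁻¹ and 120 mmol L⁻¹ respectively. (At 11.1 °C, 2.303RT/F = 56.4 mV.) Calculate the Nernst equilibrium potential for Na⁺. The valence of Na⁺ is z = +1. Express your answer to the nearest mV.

E = (56.4/z) · log₁₀([Na⁺]_out/[Na⁺]_in) with z = +1.
= (56.4/1) · log₁₀(120/12) = 56.40 · log₁₀(10)
= 56.40 · (1.0000) = 56.40 mV

56 mV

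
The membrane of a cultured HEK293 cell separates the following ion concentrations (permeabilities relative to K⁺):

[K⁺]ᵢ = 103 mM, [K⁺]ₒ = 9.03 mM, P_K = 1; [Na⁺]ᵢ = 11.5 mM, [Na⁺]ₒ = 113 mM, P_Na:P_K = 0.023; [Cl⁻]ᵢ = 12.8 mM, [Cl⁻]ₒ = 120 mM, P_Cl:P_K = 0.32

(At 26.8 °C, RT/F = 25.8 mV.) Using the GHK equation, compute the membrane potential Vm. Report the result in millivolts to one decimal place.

-56.7 mV

Vm = 25.8 · ln[(Σ P·[cation]ₒ + Σ P·[anion]ᵢ) / (Σ P·[cation]ᵢ + Σ P·[anion]ₒ)]
Numerator = 1×9.03 + 0.023×113 + 0.32×12.8 = 15.72
Denominator = 1×103 + 0.023×11.5 + 0.32×120 = 141.7
Vm = 25.8 · ln(0.111) = 25.8 × (-2.1982) = -56.71 mV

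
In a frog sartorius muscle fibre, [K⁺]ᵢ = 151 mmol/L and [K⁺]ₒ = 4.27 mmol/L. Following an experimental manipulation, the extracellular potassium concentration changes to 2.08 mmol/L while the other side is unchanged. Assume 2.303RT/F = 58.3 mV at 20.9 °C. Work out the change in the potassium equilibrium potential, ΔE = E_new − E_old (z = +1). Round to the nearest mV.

E_old = (58.3/1)·log₁₀(4.27/151) = -90.28 mV
E_new = (58.3/1)·log₁₀(2.08/151) = -108.49 mV
ΔE = -108.49 − (-90.28) = -18.21 mV

-18 mV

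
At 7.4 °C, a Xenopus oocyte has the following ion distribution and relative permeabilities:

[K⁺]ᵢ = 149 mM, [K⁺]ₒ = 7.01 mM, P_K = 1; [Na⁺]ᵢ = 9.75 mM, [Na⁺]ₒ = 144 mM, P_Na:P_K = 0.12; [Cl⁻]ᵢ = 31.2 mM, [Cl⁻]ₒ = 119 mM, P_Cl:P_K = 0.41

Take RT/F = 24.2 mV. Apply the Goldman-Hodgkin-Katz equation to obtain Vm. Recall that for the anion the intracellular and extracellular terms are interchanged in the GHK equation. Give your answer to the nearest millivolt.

Vm = 24.2 · ln[(Σ P·[cation]ₒ + Σ P·[anion]ᵢ) / (Σ P·[cation]ᵢ + Σ P·[anion]ₒ)]
Numerator = 1×7.01 + 0.12×144 + 0.41×31.2 = 37.08
Denominator = 1×149 + 0.12×9.75 + 0.41×119 = 199
Vm = 24.2 · ln(0.18638) = 24.2 × (-1.6800) = -40.66 mV

-41 mV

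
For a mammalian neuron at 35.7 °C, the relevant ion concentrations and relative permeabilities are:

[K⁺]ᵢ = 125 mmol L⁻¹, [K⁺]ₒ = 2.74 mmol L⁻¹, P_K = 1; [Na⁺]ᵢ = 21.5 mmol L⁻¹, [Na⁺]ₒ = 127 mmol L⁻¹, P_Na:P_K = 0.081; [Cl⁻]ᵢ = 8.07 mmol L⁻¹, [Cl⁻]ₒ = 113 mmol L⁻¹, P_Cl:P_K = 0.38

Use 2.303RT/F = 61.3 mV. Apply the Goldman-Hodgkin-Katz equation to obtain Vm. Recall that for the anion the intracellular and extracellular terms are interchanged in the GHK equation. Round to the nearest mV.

Vm = 61.3 · log₁₀[(Σ P·[cation]ₒ + Σ P·[anion]ᵢ) / (Σ P·[cation]ᵢ + Σ P·[anion]ₒ)]
Numerator = 1×2.74 + 0.081×127 + 0.38×8.07 = 16.09
Denominator = 1×125 + 0.081×21.5 + 0.38×113 = 169.7
Vm = 61.3 · log₁₀(0.094846) = 61.3 × (-1.0230) = -62.71 mV

-63 mV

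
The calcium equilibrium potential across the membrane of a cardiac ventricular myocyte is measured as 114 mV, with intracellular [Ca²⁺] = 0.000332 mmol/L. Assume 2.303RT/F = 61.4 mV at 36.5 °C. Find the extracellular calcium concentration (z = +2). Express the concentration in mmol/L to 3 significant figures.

Nernst: E = (61.4/2) · log₁₀([out]/[in]), so log₁₀([out]/[in]) = 114.0 × 2 / 61.4 = 3.7134.
[out]/[in] = 10^(3.7134) = 5168.
[out] = 5168 × 0.000332 = 1.716 mmol/L.

1.72 mmol/L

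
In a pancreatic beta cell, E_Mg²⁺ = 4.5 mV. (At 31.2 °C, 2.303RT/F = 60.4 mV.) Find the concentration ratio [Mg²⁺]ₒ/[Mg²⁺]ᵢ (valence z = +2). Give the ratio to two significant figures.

log₁₀([out]/[in]) = E·z/(60.4) = 4.5 × 2 / 60.4 = 0.1490
[out]/[in] = 10^(0.1490) = 1.409

1.4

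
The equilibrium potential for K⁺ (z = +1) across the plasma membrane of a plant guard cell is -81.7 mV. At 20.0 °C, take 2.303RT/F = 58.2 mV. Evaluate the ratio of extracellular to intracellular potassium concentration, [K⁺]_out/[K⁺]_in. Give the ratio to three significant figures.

log₁₀([out]/[in]) = E·z/(58.2) = -81.7 × 1 / 58.2 = -1.4038
[out]/[in] = 10^(-1.4038) = 0.03947

0.0395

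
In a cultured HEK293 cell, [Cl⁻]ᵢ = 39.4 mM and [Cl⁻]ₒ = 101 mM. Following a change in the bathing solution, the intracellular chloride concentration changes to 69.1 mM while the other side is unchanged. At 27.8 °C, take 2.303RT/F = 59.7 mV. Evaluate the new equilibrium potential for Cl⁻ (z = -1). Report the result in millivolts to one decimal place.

-9.8 mV

After the shift: [Cl⁻]_out = 101, [Cl⁻]_in = 69.1 mM.
E_new = (59.7/-1)·log₁₀(101/69.1) = -59.70 · (0.1648) = -9.84 mV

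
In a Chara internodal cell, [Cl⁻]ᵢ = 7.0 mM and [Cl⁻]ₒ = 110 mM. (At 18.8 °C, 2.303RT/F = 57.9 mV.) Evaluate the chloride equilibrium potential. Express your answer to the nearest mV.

E = (57.9/z) · log₁₀([Cl⁻]_out/[Cl⁻]_in) with z = -1.
For an anion, dividing by z = -1 reverses the sign.
= (57.9/-1) · log₁₀(110/7.0) = -57.90 · log₁₀(15.71)
= -57.90 · (1.1963) = -69.27 mV

-69 mV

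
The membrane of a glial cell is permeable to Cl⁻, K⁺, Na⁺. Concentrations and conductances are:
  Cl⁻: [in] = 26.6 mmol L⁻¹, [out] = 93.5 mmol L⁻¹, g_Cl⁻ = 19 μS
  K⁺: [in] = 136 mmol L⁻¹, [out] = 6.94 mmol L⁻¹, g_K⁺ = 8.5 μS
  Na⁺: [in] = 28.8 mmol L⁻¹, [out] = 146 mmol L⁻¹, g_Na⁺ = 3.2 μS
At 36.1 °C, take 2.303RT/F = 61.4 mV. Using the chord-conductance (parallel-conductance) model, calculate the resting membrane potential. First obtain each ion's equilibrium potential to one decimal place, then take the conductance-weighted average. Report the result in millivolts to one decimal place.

E_Cl⁻ = (61.4/-1)·log₁₀(93.5/26.6) = -33.5 mV
E_K⁺ = (61.4/1)·log₁₀(6.94/136) = -79.3 mV
E_Na⁺ = (61.4/1)·log₁₀(146/28.8) = 43.3 mV
Vm = (Σ gᵢEᵢ)/(Σ gᵢ) = (19·-33.5 + 8.5·-79.3 + 3.2·43.3) / (19 + 8.5 + 3.2)
= -1171.99 / 30.7 = -38.18 mV

-38.2 mV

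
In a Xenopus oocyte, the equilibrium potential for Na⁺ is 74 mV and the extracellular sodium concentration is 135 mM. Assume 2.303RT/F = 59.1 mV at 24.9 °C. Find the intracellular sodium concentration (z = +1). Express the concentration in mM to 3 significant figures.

Nernst: E = (59.1/1) · log₁₀([out]/[in]), so log₁₀([out]/[in]) = 74.0 × 1 / 59.1 = 1.2521.
[out]/[in] = 10^(1.2521) = 17.87.
[in] = 135 / 17.87 = 7.555 mM.

7.55 mM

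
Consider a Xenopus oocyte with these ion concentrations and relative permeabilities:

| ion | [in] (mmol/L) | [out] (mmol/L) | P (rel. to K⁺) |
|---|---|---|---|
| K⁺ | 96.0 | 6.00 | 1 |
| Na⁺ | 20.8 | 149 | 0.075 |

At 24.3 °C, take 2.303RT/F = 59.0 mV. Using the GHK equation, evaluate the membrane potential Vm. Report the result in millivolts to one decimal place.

Vm = 59.0 · log₁₀[(Σ P·[cation]ₒ + Σ P·[anion]ᵢ) / (Σ P·[cation]ᵢ + Σ P·[anion]ₒ)]
Numerator = 1×6.00 + 0.075×149 = 17.17
Denominator = 1×96.0 + 0.075×20.8 = 97.56
Vm = 59.0 · log₁₀(0.17605) = 59.0 × (-0.7544) = -44.51 mV

-44.5 mV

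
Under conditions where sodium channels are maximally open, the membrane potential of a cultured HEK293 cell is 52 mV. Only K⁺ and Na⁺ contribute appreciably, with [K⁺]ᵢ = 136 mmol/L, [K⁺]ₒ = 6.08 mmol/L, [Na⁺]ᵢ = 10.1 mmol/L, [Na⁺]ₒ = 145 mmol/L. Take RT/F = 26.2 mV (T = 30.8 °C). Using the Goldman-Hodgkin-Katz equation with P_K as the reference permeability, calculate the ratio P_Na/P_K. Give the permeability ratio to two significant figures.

Let α = P_Na/P_K. GHK: Vm = 26.2·ln[(Kₒ + α·Naₒ)/(Kᵢ + α·Naᵢ)].
e^(Vm/26.2) = e^(52.0/26.2) = 7.2771
So 7.2771·(Kᵢ + α·Naᵢ) = Kₒ + α·Naₒ → α = (7.2771·136.0 − 6.08) / (145.0 − 7.2771·10.1)
α = (989.7 − 6.08) / (145.0 − 73.5) = 983.6/71.5 = 13.76

14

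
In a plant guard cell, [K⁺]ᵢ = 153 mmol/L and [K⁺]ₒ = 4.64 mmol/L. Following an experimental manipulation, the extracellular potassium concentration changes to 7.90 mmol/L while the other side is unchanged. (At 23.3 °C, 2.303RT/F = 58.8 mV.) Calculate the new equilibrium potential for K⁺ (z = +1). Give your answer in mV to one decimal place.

-75.7 mV

After the shift: [K⁺]_out = 7.90, [K⁺]_in = 153 mmol/L.
E_new = (58.8/1)·log₁₀(7.90/153) = 58.80 · (-1.2871) = -75.68 mV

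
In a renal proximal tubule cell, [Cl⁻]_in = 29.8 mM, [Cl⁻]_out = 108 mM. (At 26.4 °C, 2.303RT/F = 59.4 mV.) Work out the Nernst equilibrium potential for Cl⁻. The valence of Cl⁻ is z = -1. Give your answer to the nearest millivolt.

E = (59.4/z) · log₁₀([Cl⁻]_out/[Cl⁻]_in) with z = -1.
For an anion, dividing by z = -1 reverses the sign.
= (59.4/-1) · log₁₀(108/29.8) = -59.40 · log₁₀(3.624)
= -59.40 · (0.5592) = -33.22 mV

-33 mV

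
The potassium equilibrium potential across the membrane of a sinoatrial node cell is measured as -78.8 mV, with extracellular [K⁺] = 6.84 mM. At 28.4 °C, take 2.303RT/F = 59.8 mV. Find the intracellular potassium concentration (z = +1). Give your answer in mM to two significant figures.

140 mM

Nernst: E = (59.8/1) · log₁₀([out]/[in]), so log₁₀([out]/[in]) = -78.8 × 1 / 59.8 = -1.3177.
[out]/[in] = 10^(-1.3177) = 0.04811.
[in] = 6.84 / 0.04811 = 142.2 mM.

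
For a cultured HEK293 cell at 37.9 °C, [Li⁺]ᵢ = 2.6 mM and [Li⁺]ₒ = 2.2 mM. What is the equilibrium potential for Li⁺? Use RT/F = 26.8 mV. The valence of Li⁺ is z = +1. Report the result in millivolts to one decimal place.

E = (26.8/z) · ln([Li⁺]_out/[Li⁺]_in) with z = +1.
= (26.8/1) · ln(2.2/2.6) = 26.80 · ln(0.8462)
= 26.80 · (-0.1671) = -4.48 mV

-4.5 mV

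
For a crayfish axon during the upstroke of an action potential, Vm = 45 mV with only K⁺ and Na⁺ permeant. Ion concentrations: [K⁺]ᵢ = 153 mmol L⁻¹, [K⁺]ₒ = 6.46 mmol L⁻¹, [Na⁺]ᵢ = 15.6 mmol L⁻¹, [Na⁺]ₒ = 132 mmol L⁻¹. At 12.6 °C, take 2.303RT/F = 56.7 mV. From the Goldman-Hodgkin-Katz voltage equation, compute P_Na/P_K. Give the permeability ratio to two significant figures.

27

Let α = P_Na/P_K. GHK: Vm = 56.7·log₁₀[(Kₒ + α·Naₒ)/(Kᵢ + α·Naᵢ)].
10^(Vm/56.7) = 10^(45.0/56.7) = 6.218
So 6.218·(Kᵢ + α·Naᵢ) = Kₒ + α·Naₒ → α = (6.218·153.0 − 6.46) / (132.0 − 6.218·15.6)
α = (951.4 − 6.46) / (132.0 − 97) = 944.9/35 = 27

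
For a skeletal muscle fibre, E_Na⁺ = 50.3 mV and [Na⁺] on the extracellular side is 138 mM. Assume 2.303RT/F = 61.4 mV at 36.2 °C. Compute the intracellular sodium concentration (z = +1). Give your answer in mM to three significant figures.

20.9 mM

Nernst: E = (61.4/1) · log₁₀([out]/[in]), so log₁₀([out]/[in]) = 50.3 × 1 / 61.4 = 0.8192.
[out]/[in] = 10^(0.8192) = 6.595.
[in] = 138 / 6.595 = 20.92 mM.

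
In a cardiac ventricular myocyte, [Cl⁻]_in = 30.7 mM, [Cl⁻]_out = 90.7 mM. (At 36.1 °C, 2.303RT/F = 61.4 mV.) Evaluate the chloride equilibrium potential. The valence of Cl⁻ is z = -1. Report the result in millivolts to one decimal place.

-28.9 mV

E = (61.4/z) · log₁₀([Cl⁻]_out/[Cl⁻]_in) with z = -1.
For an anion, dividing by z = -1 reverses the sign.
= (61.4/-1) · log₁₀(90.7/30.7) = -61.40 · log₁₀(2.954)
= -61.40 · (0.4705) = -28.89 mV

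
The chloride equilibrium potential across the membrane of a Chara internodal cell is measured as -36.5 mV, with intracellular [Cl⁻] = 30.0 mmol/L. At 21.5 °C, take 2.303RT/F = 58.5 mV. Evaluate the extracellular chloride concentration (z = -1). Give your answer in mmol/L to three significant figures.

126 mmol/L

Nernst: E = (58.5/-1) · log₁₀([out]/[in]), so log₁₀([out]/[in]) = -36.5 × -1 / 58.5 = 0.6239.
[out]/[in] = 10^(0.6239) = 4.207.
[out] = 4.207 × 30.0 = 126.2 mmol/L.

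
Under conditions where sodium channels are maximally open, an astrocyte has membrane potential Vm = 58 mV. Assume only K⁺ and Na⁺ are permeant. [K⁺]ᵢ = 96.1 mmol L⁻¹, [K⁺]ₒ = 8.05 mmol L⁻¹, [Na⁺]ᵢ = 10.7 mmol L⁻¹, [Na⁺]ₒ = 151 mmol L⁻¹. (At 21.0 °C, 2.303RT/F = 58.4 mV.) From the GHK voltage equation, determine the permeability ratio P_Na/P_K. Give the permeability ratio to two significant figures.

21

Let α = P_Na/P_K. GHK: Vm = 58.4·log₁₀[(Kₒ + α·Naₒ)/(Kᵢ + α·Naᵢ)].
10^(Vm/58.4) = 10^(58.0/58.4) = 9.8435
So 9.8435·(Kᵢ + α·Naᵢ) = Kₒ + α·Naₒ → α = (9.8435·96.1 − 8.05) / (151.0 − 9.8435·10.7)
α = (946 − 8.05) / (151.0 − 105.3) = 937.9/45.67 = 20.53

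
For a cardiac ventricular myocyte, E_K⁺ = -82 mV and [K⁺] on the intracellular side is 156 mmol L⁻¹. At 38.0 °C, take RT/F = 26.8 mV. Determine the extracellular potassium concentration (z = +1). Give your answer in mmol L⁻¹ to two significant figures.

Nernst: E = (26.8/1) · ln([out]/[in]), so ln([out]/[in]) = -82.0 × 1 / 26.8 = -3.0597.
[out]/[in] = e^(-3.0597) = 0.0469.
[out] = 0.0469 × 156 = 7.317 mmol L⁻¹.

7.3 mmol L⁻¹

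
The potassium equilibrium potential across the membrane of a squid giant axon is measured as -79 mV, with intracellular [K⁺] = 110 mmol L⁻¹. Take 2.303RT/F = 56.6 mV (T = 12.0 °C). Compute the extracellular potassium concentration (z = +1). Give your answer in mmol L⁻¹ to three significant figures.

Nernst: E = (56.6/1) · log₁₀([out]/[in]), so log₁₀([out]/[in]) = -79.0 × 1 / 56.6 = -1.3958.
[out]/[in] = 10^(-1.3958) = 0.0402.
[out] = 0.0402 × 110 = 4.422 mmol L⁻¹.

4.42 mmol L⁻¹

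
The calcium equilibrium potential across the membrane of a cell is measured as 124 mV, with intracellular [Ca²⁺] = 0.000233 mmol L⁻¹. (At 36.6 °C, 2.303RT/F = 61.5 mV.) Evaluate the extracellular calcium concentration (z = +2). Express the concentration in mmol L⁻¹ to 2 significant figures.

2.5 mmol L⁻¹

Nernst: E = (61.5/2) · log₁₀([out]/[in]), so log₁₀([out]/[in]) = 124.0 × 2 / 61.5 = 4.0325.
[out]/[in] = 10^(4.0325) = 1.078e+04.
[out] = 1.078e+04 × 0.000233 = 2.511 mmol L⁻¹.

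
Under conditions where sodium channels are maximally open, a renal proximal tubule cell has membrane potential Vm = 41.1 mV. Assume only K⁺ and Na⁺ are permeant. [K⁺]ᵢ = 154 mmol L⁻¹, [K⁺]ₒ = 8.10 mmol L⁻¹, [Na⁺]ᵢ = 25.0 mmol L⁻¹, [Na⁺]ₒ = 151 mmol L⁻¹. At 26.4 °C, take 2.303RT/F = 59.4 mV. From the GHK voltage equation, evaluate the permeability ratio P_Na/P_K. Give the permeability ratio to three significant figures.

Let α = P_Na/P_K. GHK: Vm = 59.4·log₁₀[(Kₒ + α·Naₒ)/(Kᵢ + α·Naᵢ)].
10^(Vm/59.4) = 10^(41.1/59.4) = 4.9195
So 4.9195·(Kᵢ + α·Naᵢ) = Kₒ + α·Naₒ → α = (4.9195·154.0 − 8.1) / (151.0 − 4.9195·25.0)
α = (757.6 − 8.1) / (151.0 − 123) = 749.5/28.01 = 26.76

26.8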